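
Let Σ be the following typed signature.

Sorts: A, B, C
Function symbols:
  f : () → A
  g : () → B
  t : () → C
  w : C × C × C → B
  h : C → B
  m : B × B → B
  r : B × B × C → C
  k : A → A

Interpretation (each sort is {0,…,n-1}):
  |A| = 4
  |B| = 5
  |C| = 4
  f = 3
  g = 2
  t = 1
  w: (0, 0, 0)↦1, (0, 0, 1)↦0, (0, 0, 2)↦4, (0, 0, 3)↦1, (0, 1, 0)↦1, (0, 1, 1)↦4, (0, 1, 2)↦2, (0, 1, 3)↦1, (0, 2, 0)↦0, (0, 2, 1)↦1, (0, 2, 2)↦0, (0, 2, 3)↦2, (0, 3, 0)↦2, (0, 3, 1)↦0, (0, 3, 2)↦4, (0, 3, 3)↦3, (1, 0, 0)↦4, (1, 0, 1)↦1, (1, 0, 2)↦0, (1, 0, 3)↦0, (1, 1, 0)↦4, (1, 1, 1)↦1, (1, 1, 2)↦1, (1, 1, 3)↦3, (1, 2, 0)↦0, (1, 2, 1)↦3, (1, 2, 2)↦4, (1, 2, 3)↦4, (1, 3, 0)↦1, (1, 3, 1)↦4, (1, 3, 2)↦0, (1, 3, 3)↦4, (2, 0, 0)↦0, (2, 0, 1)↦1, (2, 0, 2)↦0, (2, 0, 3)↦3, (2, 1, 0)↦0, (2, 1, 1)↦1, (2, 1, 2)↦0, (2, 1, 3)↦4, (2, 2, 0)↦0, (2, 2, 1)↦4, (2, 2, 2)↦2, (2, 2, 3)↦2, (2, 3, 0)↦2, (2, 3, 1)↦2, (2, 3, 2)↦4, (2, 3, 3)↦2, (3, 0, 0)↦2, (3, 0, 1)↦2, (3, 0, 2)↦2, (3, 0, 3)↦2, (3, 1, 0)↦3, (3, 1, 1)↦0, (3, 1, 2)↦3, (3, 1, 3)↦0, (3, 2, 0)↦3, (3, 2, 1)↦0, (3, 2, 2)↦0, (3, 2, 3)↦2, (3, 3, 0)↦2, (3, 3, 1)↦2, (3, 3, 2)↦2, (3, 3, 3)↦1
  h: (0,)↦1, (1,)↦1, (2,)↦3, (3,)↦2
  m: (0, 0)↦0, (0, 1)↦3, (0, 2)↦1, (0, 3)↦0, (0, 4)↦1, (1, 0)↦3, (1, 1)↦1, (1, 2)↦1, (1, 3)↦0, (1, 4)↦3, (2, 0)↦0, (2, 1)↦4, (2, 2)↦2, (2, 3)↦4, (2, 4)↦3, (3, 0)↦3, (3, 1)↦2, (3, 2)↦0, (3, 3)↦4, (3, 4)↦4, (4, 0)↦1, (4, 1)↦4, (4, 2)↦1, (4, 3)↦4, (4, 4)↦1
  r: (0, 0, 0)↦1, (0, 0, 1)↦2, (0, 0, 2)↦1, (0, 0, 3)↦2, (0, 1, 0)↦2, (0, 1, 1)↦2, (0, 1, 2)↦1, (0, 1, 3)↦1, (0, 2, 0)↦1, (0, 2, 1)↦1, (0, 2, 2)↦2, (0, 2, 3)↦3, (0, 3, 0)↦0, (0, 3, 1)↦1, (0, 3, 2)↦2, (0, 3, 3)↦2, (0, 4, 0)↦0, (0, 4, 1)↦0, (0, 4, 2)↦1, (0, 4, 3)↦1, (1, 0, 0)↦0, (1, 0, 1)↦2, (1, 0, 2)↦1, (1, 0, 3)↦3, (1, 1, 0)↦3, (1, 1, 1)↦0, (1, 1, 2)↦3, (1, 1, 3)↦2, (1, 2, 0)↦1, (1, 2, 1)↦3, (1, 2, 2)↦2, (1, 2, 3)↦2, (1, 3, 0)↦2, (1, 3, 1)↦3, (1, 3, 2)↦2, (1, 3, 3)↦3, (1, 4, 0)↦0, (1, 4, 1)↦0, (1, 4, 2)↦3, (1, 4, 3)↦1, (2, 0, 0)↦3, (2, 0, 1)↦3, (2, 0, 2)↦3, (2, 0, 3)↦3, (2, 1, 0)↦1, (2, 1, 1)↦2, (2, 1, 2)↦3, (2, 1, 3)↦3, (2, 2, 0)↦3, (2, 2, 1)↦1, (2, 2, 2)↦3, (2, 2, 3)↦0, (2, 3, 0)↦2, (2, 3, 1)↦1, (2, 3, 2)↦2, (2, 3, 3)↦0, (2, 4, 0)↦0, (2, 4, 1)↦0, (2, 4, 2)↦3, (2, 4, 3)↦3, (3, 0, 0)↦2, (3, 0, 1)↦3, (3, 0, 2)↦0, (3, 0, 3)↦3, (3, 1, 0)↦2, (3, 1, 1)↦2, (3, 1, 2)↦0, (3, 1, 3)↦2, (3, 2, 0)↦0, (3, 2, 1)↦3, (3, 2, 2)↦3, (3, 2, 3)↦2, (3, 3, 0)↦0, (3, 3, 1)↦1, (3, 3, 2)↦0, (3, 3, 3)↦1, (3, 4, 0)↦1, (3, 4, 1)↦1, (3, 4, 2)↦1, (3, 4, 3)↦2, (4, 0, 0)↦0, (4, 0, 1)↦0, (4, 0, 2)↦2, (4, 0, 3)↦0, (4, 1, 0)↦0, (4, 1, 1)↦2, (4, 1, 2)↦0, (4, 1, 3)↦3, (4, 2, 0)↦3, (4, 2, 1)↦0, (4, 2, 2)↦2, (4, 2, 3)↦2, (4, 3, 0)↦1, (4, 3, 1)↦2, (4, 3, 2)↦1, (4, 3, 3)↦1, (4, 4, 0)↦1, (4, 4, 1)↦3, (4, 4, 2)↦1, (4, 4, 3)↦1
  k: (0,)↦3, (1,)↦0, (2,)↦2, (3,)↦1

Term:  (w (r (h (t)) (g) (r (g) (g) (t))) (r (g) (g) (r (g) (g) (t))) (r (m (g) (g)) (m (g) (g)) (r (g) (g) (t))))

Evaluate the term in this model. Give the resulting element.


value = 0

  t = 1
  (h (t)) = h(1,) = 1
  g = 2
  g = 2
  g = 2
  t = 1
  (r (g) (g) (t)) = r(2, 2, 1) = 1
  (r (h (t)) (g) (r (g) (g) (t))) = r(1, 2, 1) = 3
  g = 2
  g = 2
  g = 2
  g = 2
  t = 1
  (r (g) (g) (t)) = r(2, 2, 1) = 1
  (r (g) (g) (r (g) (g) (t))) = r(2, 2, 1) = 1
  g = 2
  g = 2
  (m (g) (g)) = m(2, 2) = 2
  g = 2
  g = 2
  (m (g) (g)) = m(2, 2) = 2
  g = 2
  g = 2
  t = 1
  (r (g) (g) (t)) = r(2, 2, 1) = 1
  (r (m (g) (g)) (m (g) (g)) (r (g) (g) (t))) = r(2, 2, 1) = 1
  (w (r (h (t)) (g) (r (g) (g) (t))) (r (g) (g) (r (g) (g) (t))) (r (m (g) (g)) (m (g) (g)) (r (g) (g) (t)))) = w(3, 1, 1) = 0


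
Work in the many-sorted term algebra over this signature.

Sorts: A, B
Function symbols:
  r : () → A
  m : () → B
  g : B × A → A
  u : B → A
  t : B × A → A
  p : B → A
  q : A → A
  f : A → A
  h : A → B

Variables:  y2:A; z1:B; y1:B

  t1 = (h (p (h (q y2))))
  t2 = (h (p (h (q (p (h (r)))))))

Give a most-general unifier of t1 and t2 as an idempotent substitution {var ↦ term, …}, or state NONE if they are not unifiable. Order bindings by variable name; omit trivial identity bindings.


{y2 ↦ (p (h (r)))}


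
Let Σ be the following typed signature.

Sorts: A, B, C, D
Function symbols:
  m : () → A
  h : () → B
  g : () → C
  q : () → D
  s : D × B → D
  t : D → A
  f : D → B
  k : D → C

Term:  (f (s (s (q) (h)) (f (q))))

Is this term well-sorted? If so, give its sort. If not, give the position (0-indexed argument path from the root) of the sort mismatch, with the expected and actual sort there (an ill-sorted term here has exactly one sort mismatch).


well-sorted; sort = B

      (q) : D
      (h) : B
    (s (q) (h)) : D
      (q) : D
    (f (q)) : B
  (s (s (q) (h)) (f (q))) : D
(f (s (s (q) (h)) (f (q)))) : B


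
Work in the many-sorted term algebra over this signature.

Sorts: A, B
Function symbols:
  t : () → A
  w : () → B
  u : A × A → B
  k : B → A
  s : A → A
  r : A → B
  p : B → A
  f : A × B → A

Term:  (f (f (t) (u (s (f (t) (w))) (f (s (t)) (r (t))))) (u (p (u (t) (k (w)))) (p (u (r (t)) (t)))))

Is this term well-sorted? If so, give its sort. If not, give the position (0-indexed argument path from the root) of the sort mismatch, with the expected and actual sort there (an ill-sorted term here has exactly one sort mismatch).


    (t) : A
          (t) : A
          (w) : B
        (f (t) (w)) : A
      (s (f (t) (w))) : A
          (t) : A
        (s (t)) : A
          (t) : A
        (r (t)) : B
      (f (s (t)) (r (t))) : A
    (u (s (f (t) (w))) (f (s (t)) (r (t)))) : B
  (f (t) (u (s (f (t) (w))) (f (s (t)) (r (t))))) : A
        (t) : A
          (w) : B
        (k (w)) : A
      (u (t) (k (w))) : B
    (p (u (t) (k (w)))) : A
          (t) : A
        (r (t)) : B
        (t) : A
      (u (r (t)) (t)) : ✗ arg 0 at [1, 1, 0, 0] has sort B, expected A

ill-sorted at position [1, 1, 0, 0]: expected A, got B


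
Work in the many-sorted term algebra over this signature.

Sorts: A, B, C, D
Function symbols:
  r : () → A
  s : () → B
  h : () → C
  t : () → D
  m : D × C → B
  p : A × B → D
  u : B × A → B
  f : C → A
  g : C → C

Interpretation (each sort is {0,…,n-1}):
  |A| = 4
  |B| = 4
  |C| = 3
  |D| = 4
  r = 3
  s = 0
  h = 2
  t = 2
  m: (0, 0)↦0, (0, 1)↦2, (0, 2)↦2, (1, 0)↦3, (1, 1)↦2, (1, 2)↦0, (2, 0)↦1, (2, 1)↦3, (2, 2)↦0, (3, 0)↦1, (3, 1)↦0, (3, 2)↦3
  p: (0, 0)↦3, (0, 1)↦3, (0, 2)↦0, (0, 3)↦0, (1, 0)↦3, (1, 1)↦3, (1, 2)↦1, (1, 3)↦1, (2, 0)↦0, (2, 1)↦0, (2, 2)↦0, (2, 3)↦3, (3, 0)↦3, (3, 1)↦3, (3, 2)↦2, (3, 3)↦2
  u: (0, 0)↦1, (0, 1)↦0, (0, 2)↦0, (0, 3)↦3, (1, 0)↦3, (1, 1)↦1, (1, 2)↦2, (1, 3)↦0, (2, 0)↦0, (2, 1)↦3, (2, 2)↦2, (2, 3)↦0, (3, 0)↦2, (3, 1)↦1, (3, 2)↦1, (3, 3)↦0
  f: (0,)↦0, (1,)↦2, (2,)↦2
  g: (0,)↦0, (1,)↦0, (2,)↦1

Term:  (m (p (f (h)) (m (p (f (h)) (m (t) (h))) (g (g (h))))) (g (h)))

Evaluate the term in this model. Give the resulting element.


value = 2

  h = 2
  (f (h)) = f(2,) = 2
  h = 2
  (f (h)) = f(2,) = 2
  t = 2
  h = 2
  (m (t) (h)) = m(2, 2) = 0
  (p (f (h)) (m (t) (h))) = p(2, 0) = 0
  h = 2
  (g (h)) = g(2,) = 1
  (g (g (h))) = g(1,) = 0
  (m (p (f (h)) (m (t) (h))) (g (g (h)))) = m(0, 0) = 0
  (p (f (h)) (m (p (f (h)) (m (t) (h))) (g (g (h))))) = p(2, 0) = 0
  h = 2
  (g (h)) = g(2,) = 1
  (m (p (f (h)) (m (p (f (h)) (m (t) (h))) (g (g (h))))) (g (h))) = m(0, 1) = 2


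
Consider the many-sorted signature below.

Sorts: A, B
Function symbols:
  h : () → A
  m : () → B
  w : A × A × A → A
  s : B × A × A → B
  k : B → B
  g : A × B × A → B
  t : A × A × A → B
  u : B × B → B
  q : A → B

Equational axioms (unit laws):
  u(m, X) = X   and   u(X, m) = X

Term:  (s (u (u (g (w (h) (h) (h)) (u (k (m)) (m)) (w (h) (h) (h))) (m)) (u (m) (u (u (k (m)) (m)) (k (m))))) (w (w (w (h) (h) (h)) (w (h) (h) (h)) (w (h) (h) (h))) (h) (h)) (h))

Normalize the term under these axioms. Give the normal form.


normal form = (s (u (g (w (h) (h) (h)) (k (m)) (w (h) (h) (h))) (u (k (m)) (k (m)))) (w (w (w (h) (h) (h)) (w (h) (h) (h)) (w (h) (h) (h))) (h) (h)) (h))

1. (s (u (u (g (w (h) (h) (h)) (u (k (m)) (m)) (w (h) (h) (h))) (m)) (u (m) (u (u (k (m)) (m)) (k (m))))) (w (w (w (h) (h) (h)) (w (h) (h) (h)) (w (h) (h) (h))) (h) (h)) (h))  →  (s (u (g (w (h) (h) (h)) (u (k (m)) (m)) (w (h) (h) (h))) (u (m) (u (u (k (m)) (m)) (k (m))))) (w (w (w (h) (h) (h)) (w (h) (h) (h)) (w (h) (h) (h))) (h) (h)) (h))
2. (s (u (g (w (h) (h) (h)) (u (k (m)) (m)) (w (h) (h) (h))) (u (m) (u (u (k (m)) (m)) (k (m))))) (w (w (w (h) (h) (h)) (w (h) (h) (h)) (w (h) (h) (h))) (h) (h)) (h))  →  (s (u (g (w (h) (h) (h)) (k (m)) (w (h) (h) (h))) (u (m) (u (u (k (m)) (m)) (k (m))))) (w (w (w (h) (h) (h)) (w (h) (h) (h)) (w (h) (h) (h))) (h) (h)) (h))
3. (s (u (g (w (h) (h) (h)) (k (m)) (w (h) (h) (h))) (u (m) (u (u (k (m)) (m)) (k (m))))) (w (w (w (h) (h) (h)) (w (h) (h) (h)) (w (h) (h) (h))) (h) (h)) (h))  →  (s (u (g (w (h) (h) (h)) (k (m)) (w (h) (h) (h))) (u (u (k (m)) (m)) (k (m)))) (w (w (w (h) (h) (h)) (w (h) (h) (h)) (w (h) (h) (h))) (h) (h)) (h))
4. (s (u (g (w (h) (h) (h)) (k (m)) (w (h) (h) (h))) (u (u (k (m)) (m)) (k (m)))) (w (w (w (h) (h) (h)) (w (h) (h) (h)) (w (h) (h) (h))) (h) (h)) (h))  →  (s (u (g (w (h) (h) (h)) (k (m)) (w (h) (h) (h))) (u (k (m)) (k (m)))) (w (w (w (h) (h) (h)) (w (h) (h) (h)) (w (h) (h) (h))) (h) (h)) (h))


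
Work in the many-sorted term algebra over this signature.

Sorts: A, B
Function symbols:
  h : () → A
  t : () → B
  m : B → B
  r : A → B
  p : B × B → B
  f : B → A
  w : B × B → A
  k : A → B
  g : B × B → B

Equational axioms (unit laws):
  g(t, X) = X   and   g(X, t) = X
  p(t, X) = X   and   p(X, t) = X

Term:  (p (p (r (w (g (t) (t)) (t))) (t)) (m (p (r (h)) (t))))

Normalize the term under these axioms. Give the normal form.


1. (p (p (r (w (g (t) (t)) (t))) (t)) (m (p (r (h)) (t))))  →  (p (r (w (g (t) (t)) (t))) (m (p (r (h)) (t))))
2. (p (r (w (g (t) (t)) (t))) (m (p (r (h)) (t))))  →  (p (r (w (t) (t))) (m (p (r (h)) (t))))
3. (p (r (w (t) (t))) (m (p (r (h)) (t))))  →  (p (r (w (t) (t))) (m (r (h))))

normal form = (p (r (w (t) (t))) (m (r (h))))


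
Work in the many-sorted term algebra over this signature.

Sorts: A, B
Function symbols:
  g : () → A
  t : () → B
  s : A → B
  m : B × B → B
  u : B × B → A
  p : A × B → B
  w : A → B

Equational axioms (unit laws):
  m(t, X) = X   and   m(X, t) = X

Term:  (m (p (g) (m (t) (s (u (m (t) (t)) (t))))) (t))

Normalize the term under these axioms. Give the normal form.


1. (m (p (g) (m (t) (s (u (m (t) (t)) (t))))) (t))  →  (p (g) (m (t) (s (u (m (t) (t)) (t)))))
2. (p (g) (m (t) (s (u (m (t) (t)) (t)))))  →  (p (g) (s (u (m (t) (t)) (t))))
3. (p (g) (s (u (m (t) (t)) (t))))  →  (p (g) (s (u (t) (t))))

normal form = (p (g) (s (u (t) (t))))


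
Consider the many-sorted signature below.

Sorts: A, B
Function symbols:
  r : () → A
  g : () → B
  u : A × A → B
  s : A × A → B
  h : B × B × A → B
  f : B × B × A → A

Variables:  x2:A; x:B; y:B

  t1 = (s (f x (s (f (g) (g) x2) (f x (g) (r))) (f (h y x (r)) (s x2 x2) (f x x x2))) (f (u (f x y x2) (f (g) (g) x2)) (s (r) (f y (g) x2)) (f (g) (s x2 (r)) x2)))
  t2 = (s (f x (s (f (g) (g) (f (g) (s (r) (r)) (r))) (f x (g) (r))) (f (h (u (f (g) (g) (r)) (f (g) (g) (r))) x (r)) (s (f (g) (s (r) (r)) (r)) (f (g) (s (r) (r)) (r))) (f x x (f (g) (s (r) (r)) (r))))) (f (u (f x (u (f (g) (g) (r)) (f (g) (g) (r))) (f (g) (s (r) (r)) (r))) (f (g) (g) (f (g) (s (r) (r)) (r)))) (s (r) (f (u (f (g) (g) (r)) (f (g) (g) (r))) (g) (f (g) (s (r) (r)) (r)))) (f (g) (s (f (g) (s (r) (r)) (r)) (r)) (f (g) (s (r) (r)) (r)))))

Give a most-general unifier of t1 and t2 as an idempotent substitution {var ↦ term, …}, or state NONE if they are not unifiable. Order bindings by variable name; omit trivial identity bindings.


{x2 ↦ (f (g) (s (r) (r)) (r)), y ↦ (u (f (g) (g) (r)) (f (g) (g) (r)))}


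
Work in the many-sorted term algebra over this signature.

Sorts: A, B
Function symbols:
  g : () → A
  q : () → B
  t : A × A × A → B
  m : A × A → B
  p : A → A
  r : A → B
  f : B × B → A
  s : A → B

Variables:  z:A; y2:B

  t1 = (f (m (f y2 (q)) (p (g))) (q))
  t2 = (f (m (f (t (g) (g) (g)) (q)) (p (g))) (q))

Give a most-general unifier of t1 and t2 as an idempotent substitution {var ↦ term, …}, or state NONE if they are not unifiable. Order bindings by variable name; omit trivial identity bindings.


{y2 ↦ (t (g) (g) (g))}


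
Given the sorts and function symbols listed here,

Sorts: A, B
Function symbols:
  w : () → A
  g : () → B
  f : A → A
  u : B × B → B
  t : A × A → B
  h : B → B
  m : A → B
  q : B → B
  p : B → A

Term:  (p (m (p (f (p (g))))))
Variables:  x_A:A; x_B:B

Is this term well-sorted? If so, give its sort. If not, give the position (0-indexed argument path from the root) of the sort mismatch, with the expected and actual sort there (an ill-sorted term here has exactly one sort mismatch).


          (g) : B
        (p (g)) : A
      (f (p (g))) : A
    (p (f (p (g)))) : ✗ arg 0 at [0, 0, 0] has sort A, expected B

ill-sorted at position [0, 0, 0]: expected B, got A


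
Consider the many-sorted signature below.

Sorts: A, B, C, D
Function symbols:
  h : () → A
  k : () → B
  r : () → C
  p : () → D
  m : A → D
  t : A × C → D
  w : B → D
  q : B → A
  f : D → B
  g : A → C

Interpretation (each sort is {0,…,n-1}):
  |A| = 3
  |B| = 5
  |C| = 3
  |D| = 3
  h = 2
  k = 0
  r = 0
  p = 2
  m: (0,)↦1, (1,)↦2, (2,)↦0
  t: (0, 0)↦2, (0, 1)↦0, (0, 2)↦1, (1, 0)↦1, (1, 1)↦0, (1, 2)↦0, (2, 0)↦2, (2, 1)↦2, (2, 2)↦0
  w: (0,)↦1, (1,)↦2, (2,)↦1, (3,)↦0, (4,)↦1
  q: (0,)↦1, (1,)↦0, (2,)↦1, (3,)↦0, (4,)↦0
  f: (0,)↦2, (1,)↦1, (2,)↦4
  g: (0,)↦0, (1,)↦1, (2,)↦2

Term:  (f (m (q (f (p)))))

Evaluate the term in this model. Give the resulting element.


value = 1

  p = 2
  (f (p)) = f(2,) = 4
  (q (f (p))) = q(4,) = 0
  (m (q (f (p)))) = m(0,) = 1
  (f (m (q (f (p))))) = f(1,) = 1


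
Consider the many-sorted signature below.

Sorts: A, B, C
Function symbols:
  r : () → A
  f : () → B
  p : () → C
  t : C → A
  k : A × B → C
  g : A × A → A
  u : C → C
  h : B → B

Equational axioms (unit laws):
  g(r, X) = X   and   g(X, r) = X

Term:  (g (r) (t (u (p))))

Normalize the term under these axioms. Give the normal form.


normal form = (t (u (p)))

1. (g (r) (t (u (p))))  →  (t (u (p)))


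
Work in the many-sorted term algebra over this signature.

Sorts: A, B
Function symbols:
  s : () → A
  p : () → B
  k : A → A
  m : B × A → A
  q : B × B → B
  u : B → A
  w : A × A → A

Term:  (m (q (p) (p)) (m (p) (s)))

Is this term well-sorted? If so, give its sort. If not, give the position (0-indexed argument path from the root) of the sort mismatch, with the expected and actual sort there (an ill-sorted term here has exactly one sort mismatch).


    (p) : B
    (p) : B
  (q (p) (p)) : B
    (p) : B
    (s) : A
  (m (p) (s)) : A
(m (q (p) (p)) (m (p) (s))) : A

well-sorted; sort = A


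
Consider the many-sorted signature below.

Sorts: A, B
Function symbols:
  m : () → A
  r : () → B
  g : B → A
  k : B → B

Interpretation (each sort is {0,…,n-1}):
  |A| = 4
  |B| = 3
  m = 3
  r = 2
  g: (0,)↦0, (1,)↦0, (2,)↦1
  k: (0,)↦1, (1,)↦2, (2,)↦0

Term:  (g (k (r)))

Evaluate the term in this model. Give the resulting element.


  r = 2
  (k (r)) = k(2,) = 0
  (g (k (r))) = g(0,) = 0

value = 0


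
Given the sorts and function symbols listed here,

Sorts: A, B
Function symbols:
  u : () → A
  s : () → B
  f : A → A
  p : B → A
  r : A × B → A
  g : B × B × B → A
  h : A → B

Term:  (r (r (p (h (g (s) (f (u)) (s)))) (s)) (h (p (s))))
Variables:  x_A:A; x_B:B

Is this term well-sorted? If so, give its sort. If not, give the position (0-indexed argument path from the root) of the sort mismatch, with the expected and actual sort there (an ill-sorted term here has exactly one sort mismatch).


ill-sorted at position [0, 0, 0, 0, 1]: expected B, got A

          (s) : B
            (u) : A
          (f (u)) : A
          (s) : B
        (g (s) (f (u)) (s)) : ✗ arg 1 at [0, 0, 0, 0, 1] has sort A, expected B
    (s) : B
      (s) : B
    (p (s)) : A
  (h (p (s))) : B


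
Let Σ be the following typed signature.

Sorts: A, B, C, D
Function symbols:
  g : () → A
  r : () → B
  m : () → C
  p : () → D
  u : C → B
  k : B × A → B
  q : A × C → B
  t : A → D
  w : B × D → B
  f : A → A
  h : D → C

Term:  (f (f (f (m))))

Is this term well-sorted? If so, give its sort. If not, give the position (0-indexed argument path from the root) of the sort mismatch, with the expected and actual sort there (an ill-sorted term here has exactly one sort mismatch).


ill-sorted at position [0, 0, 0]: expected A, got C

      (m) : C
    (f (m)) : ✗ arg 0 at [0, 0, 0] has sort C, expected A


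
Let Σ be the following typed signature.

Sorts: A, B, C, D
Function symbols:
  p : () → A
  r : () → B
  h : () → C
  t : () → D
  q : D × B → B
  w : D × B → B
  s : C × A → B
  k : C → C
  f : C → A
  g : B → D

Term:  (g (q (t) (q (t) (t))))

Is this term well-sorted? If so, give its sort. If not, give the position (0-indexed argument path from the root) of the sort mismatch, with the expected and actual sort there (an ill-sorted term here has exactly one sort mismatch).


    (t) : D
      (t) : D
      (t) : D
    (q (t) (t)) : ✗ arg 1 at [0, 1, 1] has sort D, expected B

ill-sorted at position [0, 1, 1]: expected B, got D


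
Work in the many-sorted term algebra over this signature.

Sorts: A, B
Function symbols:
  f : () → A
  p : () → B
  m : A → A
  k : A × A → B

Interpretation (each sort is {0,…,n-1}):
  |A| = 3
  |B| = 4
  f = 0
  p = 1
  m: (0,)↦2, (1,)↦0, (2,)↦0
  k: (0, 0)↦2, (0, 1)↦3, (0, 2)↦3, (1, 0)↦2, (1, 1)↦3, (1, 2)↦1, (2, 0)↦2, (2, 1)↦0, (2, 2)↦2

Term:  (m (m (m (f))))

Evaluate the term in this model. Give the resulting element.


  f = 0
  (m (f)) = m(0,) = 2
  (m (m (f))) = m(2,) = 0
  (m (m (m (f)))) = m(0,) = 2

value = 2


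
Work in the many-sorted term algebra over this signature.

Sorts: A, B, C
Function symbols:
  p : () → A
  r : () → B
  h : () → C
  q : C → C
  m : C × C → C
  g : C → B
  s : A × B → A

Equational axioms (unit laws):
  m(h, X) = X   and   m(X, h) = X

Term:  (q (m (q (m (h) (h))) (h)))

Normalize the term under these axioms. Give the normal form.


normal form = (q (q (h)))

1. (q (m (q (m (h) (h))) (h)))  →  (q (q (m (h) (h))))
2. (q (q (m (h) (h))))  →  (q (q (h)))


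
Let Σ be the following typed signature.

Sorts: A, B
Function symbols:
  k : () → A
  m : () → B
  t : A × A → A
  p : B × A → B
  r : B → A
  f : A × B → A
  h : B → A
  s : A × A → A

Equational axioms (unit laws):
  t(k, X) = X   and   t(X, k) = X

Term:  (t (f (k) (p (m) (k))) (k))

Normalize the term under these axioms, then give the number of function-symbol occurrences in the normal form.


1. (t (f (k) (p (m) (k))) (k))  →  (f (k) (p (m) (k)))
normal form: (f (k) (p (m) (k)))

size = 5


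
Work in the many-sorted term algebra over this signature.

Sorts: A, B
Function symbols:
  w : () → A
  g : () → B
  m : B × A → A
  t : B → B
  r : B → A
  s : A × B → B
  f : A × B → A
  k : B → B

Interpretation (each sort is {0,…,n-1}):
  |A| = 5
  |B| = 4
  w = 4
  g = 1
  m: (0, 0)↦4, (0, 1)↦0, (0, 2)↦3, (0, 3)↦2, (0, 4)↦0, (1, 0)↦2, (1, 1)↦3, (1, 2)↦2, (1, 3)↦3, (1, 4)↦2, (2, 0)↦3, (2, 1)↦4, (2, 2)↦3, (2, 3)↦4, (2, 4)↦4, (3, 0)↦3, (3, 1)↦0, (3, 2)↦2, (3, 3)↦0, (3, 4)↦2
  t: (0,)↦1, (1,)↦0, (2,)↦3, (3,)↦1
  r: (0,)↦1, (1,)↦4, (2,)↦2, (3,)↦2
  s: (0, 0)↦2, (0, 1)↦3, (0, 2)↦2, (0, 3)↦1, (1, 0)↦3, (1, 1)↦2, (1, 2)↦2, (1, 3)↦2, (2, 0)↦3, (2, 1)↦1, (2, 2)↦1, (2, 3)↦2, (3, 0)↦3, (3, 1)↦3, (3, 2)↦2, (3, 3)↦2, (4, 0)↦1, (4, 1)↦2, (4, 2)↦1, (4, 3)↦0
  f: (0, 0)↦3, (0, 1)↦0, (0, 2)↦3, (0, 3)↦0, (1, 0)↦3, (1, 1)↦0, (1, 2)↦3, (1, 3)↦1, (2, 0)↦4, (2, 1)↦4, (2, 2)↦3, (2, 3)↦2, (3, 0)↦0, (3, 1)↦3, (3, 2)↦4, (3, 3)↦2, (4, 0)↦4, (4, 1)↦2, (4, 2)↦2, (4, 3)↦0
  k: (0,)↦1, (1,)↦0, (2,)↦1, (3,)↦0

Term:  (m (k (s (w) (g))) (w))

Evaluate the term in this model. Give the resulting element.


value = 2

  w = 4
  g = 1
  (s (w) (g)) = s(4, 1) = 2
  (k (s (w) (g))) = k(2,) = 1
  w = 4
  (m (k (s (w) (g))) (w)) = m(1, 4) = 2


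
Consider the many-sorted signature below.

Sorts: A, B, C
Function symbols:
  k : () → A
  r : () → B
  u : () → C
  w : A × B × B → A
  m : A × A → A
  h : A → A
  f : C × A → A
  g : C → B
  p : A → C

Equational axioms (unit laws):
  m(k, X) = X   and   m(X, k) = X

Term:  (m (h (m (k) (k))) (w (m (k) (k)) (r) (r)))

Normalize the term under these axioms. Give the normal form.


normal form = (m (h (k)) (w (k) (r) (r)))

1. (m (h (m (k) (k))) (w (m (k) (k)) (r) (r)))  →  (m (h (k)) (w (m (k) (k)) (r) (r)))
2. (m (h (k)) (w (m (k) (k)) (r) (r)))  →  (m (h (k)) (w (k) (r) (r)))


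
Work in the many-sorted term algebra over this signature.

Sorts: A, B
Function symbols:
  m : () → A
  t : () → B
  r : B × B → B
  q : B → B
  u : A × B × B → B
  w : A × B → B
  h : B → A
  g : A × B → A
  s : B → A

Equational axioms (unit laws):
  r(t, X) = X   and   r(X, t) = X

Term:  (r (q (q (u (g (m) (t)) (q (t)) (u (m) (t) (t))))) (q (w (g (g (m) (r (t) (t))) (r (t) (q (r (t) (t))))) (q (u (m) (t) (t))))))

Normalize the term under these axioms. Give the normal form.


1. (r (q (q (u (g (m) (t)) (q (t)) (u (m) (t) (t))))) (q (w (g (g (m) (r (t) (t))) (r (t) (q (r (t) (t))))) (q (u (m) (t) (t))))))  →  (r (q (q (u (g (m) (t)) (q (t)) (u (m) (t) (t))))) (q (w (g (g (m) (t)) (r (t) (q (r (t) (t))))) (q (u (m) (t) (t))))))
2. (r (q (q (u (g (m) (t)) (q (t)) (u (m) (t) (t))))) (q (w (g (g (m) (t)) (r (t) (q (r (t) (t))))) (q (u (m) (t) (t))))))  →  (r (q (q (u (g (m) (t)) (q (t)) (u (m) (t) (t))))) (q (w (g (g (m) (t)) (q (r (t) (t)))) (q (u (m) (t) (t))))))
3. (r (q (q (u (g (m) (t)) (q (t)) (u (m) (t) (t))))) (q (w (g (g (m) (t)) (q (r (t) (t)))) (q (u (m) (t) (t))))))  →  (r (q (q (u (g (m) (t)) (q (t)) (u (m) (t) (t))))) (q (w (g (g (m) (t)) (q (t))) (q (u (m) (t) (t))))))

normal form = (r (q (q (u (g (m) (t)) (q (t)) (u (m) (t) (t))))) (q (w (g (g (m) (t)) (q (t))) (q (u (m) (t) (t))))))


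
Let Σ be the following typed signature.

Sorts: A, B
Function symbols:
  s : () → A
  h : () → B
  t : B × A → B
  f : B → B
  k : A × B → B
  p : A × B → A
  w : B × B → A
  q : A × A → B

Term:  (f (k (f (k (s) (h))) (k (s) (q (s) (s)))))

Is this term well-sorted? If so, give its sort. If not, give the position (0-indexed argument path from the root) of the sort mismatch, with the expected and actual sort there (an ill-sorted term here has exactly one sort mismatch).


        (s) : A
        (h) : B
      (k (s) (h)) : B
    (f (k (s) (h))) : B
      (s) : A
        (s) : A
        (s) : A
      (q (s) (s)) : B
    (k (s) (q (s) (s))) : B
  (k (f (k (s) (h))) (k (s) (q (s) (s)))) : ✗ arg 0 at [0, 0] has sort B, expected A

ill-sorted at position [0, 0]: expected A, got B


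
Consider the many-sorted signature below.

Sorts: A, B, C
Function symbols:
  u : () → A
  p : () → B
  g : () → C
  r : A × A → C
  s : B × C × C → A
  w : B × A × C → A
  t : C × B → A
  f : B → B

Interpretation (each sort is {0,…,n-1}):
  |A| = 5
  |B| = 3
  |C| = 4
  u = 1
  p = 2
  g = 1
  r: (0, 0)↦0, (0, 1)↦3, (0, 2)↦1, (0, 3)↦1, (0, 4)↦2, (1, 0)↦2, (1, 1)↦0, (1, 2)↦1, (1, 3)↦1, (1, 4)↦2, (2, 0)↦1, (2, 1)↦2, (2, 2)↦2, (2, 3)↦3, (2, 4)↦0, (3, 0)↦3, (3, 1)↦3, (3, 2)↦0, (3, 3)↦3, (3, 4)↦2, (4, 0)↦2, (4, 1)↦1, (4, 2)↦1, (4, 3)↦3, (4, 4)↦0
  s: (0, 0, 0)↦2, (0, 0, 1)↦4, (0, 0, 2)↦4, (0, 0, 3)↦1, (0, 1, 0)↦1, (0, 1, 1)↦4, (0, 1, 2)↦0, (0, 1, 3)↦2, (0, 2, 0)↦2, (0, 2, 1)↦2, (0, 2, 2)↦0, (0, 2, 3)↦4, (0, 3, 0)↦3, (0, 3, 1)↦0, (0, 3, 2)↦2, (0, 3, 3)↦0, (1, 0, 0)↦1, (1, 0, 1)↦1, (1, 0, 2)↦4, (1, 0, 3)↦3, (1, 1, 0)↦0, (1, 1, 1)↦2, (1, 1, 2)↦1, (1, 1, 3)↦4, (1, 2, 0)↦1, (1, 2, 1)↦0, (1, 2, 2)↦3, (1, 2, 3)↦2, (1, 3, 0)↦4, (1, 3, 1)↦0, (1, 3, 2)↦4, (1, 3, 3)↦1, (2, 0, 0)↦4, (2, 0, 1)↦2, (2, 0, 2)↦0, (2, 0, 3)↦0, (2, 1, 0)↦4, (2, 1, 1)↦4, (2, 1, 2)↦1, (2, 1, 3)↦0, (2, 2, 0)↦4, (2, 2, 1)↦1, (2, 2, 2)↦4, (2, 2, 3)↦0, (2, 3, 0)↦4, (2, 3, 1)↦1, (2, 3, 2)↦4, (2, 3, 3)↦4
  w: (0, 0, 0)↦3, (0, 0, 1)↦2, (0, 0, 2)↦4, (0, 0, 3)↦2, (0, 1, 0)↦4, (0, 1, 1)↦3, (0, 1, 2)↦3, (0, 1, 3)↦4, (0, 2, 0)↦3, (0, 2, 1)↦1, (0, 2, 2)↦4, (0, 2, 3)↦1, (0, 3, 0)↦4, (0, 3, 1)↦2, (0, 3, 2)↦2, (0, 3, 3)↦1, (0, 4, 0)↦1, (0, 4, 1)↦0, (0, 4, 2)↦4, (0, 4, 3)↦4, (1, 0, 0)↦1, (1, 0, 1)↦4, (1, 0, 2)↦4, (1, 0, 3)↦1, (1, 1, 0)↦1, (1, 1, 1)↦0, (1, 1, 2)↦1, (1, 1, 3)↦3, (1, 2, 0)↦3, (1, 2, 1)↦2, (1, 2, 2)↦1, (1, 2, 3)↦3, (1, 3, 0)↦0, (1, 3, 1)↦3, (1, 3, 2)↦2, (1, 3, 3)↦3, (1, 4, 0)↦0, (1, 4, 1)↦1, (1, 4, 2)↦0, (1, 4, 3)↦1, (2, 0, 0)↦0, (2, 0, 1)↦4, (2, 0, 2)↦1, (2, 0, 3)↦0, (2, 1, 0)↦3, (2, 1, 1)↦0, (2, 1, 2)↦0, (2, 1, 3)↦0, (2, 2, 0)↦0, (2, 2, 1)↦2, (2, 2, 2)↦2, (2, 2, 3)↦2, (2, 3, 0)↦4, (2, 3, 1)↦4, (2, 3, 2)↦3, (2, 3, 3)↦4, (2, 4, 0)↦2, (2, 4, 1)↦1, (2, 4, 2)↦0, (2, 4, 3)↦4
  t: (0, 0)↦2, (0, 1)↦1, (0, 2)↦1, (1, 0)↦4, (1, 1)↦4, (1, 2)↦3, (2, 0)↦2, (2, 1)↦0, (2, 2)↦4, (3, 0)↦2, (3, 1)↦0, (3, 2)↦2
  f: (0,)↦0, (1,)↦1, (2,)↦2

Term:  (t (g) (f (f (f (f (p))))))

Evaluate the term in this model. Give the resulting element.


value = 3

  g = 1
  p = 2
  (f (p)) = f(2,) = 2
  (f (f (p))) = f(2,) = 2
  (f (f (f (p)))) = f(2,) = 2
  (f (f (f (f (p))))) = f(2,) = 2
  (t (g) (f (f (f (f (p)))))) = t(1, 2) = 3


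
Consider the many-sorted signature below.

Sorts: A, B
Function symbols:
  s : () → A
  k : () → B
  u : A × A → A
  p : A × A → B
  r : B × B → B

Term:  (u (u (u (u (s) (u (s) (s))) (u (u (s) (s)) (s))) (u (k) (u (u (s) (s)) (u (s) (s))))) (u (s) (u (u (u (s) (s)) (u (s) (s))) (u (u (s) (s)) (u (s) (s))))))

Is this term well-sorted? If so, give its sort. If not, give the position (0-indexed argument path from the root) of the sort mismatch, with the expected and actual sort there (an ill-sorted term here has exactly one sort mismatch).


ill-sorted at position [0, 1, 0]: expected A, got B

        (s) : A
          (s) : A
          (s) : A
        (u (s) (s)) : A
      (u (s) (u (s) (s))) : A
          (s) : A
          (s) : A
        (u (s) (s)) : A
        (s) : A
      (u (u (s) (s)) (s)) : A
    (u (u (s) (u (s) (s))) (u (u (s) (s)) (s))) : A
      (k) : B
          (s) : A
          (s) : A
        (u (s) (s)) : A
          (s) : A
          (s) : A
        (u (s) (s)) : A
      (u (u (s) (s)) (u (s) (s))) : A
    (u (k) (u (u (s) (s)) (u (s) (s)))) : ✗ arg 0 at [0, 1, 0] has sort B, expected A
    (s) : A
          (s) : A
          (s) : A
        (u (s) (s)) : A
          (s) : A
          (s) : A
        (u (s) (s)) : A
      (u (u (s) (s)) (u (s) (s))) : A
          (s) : A
          (s) : A
        (u (s) (s)) : A
          (s) : A
          (s) : A
        (u (s) (s)) : A
      (u (u (s) (s)) (u (s) (s))) : A
    (u (u (u (s) (s)) (u (s) (s))) (u (u (s) (s)) (u (s) (s)))) : A
  (u (s) (u (u (u (s) (s)) (u (s) (s))) (u (u (s) (s)) (u (s) (s))))) : A


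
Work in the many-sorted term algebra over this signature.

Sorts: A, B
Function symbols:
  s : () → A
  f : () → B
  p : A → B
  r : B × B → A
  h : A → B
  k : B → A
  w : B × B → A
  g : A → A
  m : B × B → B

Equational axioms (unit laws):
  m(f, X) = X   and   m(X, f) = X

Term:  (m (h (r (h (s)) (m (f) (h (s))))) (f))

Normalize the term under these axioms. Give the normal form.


1. (m (h (r (h (s)) (m (f) (h (s))))) (f))  →  (h (r (h (s)) (m (f) (h (s)))))
2. (h (r (h (s)) (m (f) (h (s)))))  →  (h (r (h (s)) (h (s))))

normal form = (h (r (h (s)) (h (s))))


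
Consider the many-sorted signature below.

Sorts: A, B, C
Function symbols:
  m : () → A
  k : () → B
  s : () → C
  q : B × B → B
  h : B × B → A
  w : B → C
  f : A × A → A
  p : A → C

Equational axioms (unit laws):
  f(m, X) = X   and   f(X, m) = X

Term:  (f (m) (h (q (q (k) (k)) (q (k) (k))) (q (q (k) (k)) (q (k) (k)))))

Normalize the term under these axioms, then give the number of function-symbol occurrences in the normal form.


size = 15

1. (f (m) (h (q (q (k) (k)) (q (k) (k))) (q (q (k) (k)) (q (k) (k)))))  →  (h (q (q (k) (k)) (q (k) (k))) (q (q (k) (k)) (q (k) (k))))
normal form: (h (q (q (k) (k)) (q (k) (k))) (q (q (k) (k)) (q (k) (k))))


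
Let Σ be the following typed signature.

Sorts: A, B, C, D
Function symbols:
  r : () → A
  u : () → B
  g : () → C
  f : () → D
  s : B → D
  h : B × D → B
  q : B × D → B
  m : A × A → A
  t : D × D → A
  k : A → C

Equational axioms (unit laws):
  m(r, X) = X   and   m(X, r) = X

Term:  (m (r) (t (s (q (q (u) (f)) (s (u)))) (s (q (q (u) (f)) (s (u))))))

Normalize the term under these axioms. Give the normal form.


1. (m (r) (t (s (q (q (u) (f)) (s (u)))) (s (q (q (u) (f)) (s (u))))))  →  (t (s (q (q (u) (f)) (s (u)))) (s (q (q (u) (f)) (s (u)))))

normal form = (t (s (q (q (u) (f)) (s (u)))) (s (q (q (u) (f)) (s (u)))))


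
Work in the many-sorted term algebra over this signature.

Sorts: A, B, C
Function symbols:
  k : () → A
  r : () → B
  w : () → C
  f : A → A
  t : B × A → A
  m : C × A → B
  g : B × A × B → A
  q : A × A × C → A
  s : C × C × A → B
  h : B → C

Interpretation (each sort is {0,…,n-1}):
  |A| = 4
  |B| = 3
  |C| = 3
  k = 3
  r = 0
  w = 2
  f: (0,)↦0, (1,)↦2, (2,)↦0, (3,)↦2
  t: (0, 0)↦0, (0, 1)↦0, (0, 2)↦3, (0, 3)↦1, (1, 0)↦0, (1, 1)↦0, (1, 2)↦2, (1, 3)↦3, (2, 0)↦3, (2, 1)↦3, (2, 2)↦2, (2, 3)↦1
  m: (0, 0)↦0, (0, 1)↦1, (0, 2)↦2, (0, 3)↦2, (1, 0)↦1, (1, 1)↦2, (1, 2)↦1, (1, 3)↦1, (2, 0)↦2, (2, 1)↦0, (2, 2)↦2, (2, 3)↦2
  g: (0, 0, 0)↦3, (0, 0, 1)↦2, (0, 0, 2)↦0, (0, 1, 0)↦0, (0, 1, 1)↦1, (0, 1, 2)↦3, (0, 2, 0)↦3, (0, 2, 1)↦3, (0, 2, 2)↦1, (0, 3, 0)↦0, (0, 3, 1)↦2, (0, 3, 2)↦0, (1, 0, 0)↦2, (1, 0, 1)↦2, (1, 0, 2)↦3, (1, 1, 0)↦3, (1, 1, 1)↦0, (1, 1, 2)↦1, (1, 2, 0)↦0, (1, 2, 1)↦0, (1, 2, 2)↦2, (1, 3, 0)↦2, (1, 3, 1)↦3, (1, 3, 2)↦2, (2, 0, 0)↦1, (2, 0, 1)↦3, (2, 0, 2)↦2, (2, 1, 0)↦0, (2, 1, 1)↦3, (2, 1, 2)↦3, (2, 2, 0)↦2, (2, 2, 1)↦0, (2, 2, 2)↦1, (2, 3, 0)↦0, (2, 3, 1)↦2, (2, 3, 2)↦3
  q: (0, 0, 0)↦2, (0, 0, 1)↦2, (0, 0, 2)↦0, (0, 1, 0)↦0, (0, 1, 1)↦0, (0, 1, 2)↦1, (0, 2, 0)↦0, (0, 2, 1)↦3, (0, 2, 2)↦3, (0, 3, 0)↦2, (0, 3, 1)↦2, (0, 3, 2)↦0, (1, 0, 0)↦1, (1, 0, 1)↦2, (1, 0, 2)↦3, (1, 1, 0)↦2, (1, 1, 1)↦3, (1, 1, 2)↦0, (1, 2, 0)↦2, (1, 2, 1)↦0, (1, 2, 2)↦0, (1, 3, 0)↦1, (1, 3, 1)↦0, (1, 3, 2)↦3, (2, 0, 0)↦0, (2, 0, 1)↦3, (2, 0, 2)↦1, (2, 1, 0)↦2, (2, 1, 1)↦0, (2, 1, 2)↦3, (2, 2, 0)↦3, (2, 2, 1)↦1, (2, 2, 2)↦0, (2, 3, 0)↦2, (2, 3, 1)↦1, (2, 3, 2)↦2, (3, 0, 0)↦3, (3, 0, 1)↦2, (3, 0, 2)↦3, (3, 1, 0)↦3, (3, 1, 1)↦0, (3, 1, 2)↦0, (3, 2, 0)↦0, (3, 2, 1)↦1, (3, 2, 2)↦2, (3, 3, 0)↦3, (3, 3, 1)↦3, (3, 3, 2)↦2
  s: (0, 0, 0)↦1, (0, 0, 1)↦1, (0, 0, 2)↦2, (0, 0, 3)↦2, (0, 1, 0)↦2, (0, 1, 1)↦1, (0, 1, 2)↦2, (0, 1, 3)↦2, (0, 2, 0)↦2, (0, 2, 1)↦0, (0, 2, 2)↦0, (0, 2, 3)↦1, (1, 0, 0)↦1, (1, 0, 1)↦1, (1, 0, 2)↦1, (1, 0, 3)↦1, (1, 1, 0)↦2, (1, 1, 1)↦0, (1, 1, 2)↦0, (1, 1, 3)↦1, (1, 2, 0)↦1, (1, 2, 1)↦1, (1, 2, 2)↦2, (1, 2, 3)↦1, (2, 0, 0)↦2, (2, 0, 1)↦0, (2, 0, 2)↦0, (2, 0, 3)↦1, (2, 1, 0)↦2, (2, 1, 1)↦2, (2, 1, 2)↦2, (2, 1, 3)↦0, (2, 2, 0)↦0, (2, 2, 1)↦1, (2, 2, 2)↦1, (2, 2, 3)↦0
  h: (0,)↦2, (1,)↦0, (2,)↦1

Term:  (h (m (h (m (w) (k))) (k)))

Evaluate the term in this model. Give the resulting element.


value = 0

  w = 2
  k = 3
  (m (w) (k)) = m(2, 3) = 2
  (h (m (w) (k))) = h(2,) = 1
  k = 3
  (m (h (m (w) (k))) (k)) = m(1, 3) = 1
  (h (m (h (m (w) (k))) (k))) = h(1,) = 0


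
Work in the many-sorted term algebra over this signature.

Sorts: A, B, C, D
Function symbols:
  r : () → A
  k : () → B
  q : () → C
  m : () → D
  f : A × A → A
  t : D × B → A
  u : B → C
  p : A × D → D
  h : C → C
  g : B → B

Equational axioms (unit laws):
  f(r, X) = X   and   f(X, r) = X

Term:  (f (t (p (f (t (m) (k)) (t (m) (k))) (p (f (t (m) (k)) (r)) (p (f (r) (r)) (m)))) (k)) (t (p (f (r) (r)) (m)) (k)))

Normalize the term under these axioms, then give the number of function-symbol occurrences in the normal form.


1. (f (t (p (f (t (m) (k)) (t (m) (k))) (p (f (t (m) (k)) (r)) (p (f (r) (r)) (m)))) (k)) (t (p (f (r) (r)) (m)) (k)))  →  (f (t (p (f (t (m) (k)) (t (m) (k))) (p (t (m) (k)) (p (f (r) (r)) (m)))) (k)) (t (p (f (r) (r)) (m)) (k)))
2. (f (t (p (f (t (m) (k)) (t (m) (k))) (p (t (m) (k)) (p (f (r) (r)) (m)))) (k)) (t (p (f (r) (r)) (m)) (k)))  →  (f (t (p (f (t (m) (k)) (t (m) (k))) (p (t (m) (k)) (p (r) (m)))) (k)) (t (p (f (r) (r)) (m)) (k)))
3. (f (t (p (f (t (m) (k)) (t (m) (k))) (p (t (m) (k)) (p (r) (m)))) (k)) (t (p (f (r) (r)) (m)) (k)))  →  (f (t (p (f (t (m) (k)) (t (m) (k))) (p (t (m) (k)) (p (r) (m)))) (k)) (t (p (r) (m)) (k)))
normal form: (f (t (p (f (t (m) (k)) (t (m) (k))) (p (t (m) (k)) (p (r) (m)))) (k)) (t (p (r) (m)) (k)))

size = 23


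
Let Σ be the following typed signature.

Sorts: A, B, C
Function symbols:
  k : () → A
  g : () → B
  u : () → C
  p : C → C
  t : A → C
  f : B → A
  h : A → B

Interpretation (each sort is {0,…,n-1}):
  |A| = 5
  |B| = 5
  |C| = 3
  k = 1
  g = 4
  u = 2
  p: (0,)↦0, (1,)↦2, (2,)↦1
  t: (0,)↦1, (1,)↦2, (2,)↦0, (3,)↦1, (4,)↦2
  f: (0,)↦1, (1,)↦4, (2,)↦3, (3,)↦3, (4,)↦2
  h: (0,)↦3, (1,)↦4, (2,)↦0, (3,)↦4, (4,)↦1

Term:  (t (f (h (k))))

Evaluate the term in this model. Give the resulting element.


value = 0

  k = 1
  (h (k)) = h(1,) = 4
  (f (h (k))) = f(4,) = 2
  (t (f (h (k)))) = t(2,) = 0


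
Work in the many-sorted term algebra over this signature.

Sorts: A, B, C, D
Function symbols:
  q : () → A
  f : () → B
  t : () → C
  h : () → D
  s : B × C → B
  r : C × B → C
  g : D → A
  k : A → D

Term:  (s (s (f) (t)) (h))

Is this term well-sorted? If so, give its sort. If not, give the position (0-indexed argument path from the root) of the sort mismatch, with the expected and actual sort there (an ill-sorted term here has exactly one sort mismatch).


ill-sorted at position [1]: expected C, got D

    (f) : B
    (t) : C
  (s (f) (t)) : B
  (h) : D
(s (s (f) (t)) (h)) : ✗ arg 1 at [1] has sort D, expected C


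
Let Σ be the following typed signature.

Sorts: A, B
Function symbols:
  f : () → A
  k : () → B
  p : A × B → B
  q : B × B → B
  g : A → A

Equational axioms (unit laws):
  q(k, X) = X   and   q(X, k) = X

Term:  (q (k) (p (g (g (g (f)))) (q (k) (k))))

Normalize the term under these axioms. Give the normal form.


1. (q (k) (p (g (g (g (f)))) (q (k) (k))))  →  (p (g (g (g (f)))) (q (k) (k)))
2. (p (g (g (g (f)))) (q (k) (k)))  →  (p (g (g (g (f)))) (k))

normal form = (p (g (g (g (f)))) (k))


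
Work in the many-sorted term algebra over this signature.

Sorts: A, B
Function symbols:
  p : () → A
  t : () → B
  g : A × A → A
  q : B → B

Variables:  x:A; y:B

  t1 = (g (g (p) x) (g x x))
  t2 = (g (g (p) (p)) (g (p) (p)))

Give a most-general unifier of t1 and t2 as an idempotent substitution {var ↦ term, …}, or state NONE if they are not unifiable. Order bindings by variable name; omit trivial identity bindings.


{x ↦ (p)}


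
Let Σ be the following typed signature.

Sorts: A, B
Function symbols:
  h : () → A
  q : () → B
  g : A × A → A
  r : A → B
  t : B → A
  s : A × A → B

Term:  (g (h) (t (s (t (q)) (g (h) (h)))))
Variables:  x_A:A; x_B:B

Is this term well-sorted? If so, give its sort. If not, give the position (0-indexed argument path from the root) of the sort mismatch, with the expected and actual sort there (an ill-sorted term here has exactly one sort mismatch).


well-sorted; sort = A

  (h) : A
        (q) : B
      (t (q)) : A
        (h) : A
        (h) : A
      (g (h) (h)) : A
    (s (t (q)) (g (h) (h))) : B
  (t (s (t (q)) (g (h) (h)))) : A
(g (h) (t (s (t (q)) (g (h) (h))))) : A


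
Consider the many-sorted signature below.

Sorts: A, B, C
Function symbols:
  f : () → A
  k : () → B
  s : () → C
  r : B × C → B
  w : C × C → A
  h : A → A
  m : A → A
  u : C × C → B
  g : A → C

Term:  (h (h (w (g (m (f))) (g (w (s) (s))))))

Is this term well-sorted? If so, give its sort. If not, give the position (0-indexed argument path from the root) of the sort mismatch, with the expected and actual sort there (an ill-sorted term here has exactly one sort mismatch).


well-sorted; sort = A

          (f) : A
        (m (f)) : A
      (g (m (f))) : C
          (s) : C
          (s) : C
        (w (s) (s)) : A
      (g (w (s) (s))) : C
    (w (g (m (f))) (g (w (s) (s)))) : A
  (h (w (g (m (f))) (g (w (s) (s))))) : A
(h (h (w (g (m (f))) (g (w (s) (s)))))) : A


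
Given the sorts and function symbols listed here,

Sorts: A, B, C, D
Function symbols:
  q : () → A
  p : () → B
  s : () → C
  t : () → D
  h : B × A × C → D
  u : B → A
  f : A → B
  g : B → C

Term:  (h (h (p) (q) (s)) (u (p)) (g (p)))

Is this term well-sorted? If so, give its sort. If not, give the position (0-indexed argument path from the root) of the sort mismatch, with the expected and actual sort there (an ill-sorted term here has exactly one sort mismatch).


ill-sorted at position [0]: expected B, got D

    (p) : B
    (q) : A
    (s) : C
  (h (p) (q) (s)) : D
    (p) : B
  (u (p)) : A
    (p) : B
  (g (p)) : C
(h (h (p) (q) (s)) (u (p)) (g (p))) : ✗ arg 0 at [0] has sort D, expected B


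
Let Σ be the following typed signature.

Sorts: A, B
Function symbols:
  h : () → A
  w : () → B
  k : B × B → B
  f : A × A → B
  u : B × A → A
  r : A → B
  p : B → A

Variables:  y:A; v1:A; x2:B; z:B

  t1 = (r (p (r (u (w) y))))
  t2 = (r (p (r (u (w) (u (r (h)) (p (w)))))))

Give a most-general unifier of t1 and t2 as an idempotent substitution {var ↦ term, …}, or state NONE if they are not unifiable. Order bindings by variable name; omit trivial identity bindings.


{y ↦ (u (r (h)) (p (w)))}


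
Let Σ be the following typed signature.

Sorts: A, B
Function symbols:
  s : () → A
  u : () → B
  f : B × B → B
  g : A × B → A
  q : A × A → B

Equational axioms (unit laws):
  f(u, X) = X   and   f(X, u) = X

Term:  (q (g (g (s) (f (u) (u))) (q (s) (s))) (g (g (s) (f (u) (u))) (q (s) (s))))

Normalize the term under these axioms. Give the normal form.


1. (q (g (g (s) (f (u) (u))) (q (s) (s))) (g (g (s) (f (u) (u))) (q (s) (s))))  →  (q (g (g (s) (u)) (q (s) (s))) (g (g (s) (f (u) (u))) (q (s) (s))))
2. (q (g (g (s) (u)) (q (s) (s))) (g (g (s) (f (u) (u))) (q (s) (s))))  →  (q (g (g (s) (u)) (q (s) (s))) (g (g (s) (u)) (q (s) (s))))

normal form = (q (g (g (s) (u)) (q (s) (s))) (g (g (s) (u)) (q (s) (s))))


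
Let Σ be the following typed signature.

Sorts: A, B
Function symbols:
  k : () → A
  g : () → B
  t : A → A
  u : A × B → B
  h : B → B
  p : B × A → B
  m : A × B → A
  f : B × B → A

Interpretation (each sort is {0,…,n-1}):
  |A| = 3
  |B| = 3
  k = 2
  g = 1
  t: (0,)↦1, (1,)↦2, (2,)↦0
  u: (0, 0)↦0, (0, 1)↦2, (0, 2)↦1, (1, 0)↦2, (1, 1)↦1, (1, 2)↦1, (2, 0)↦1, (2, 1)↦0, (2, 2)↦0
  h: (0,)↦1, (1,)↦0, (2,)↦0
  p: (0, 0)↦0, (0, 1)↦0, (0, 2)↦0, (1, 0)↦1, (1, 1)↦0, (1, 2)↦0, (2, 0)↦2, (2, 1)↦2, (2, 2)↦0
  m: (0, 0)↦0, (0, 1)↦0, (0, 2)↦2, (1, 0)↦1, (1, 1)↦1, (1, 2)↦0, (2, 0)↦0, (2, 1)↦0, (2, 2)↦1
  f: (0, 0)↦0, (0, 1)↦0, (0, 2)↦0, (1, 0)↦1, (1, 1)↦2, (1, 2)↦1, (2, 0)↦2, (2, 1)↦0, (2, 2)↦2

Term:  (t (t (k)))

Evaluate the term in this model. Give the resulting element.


value = 1

  k = 2
  (t (k)) = t(2,) = 0
  (t (t (k))) = t(0,) = 1
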